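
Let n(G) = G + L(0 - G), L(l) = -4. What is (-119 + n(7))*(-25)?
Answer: 2900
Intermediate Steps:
n(G) = -4 + G (n(G) = G - 4 = -4 + G)
(-119 + n(7))*(-25) = (-119 + (-4 + 7))*(-25) = (-119 + 3)*(-25) = -116*(-25) = 2900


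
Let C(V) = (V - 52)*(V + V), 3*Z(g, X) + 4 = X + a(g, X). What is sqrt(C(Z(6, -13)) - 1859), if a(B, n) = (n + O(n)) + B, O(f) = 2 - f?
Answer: I*sqrt(1529) ≈ 39.102*I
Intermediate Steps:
a(B, n) = 2 + B (a(B, n) = (n + (2 - n)) + B = 2 + B)
Z(g, X) = -2/3 + X/3 + g/3 (Z(g, X) = -4/3 + (X + (2 + g))/3 = -4/3 + (2 + X + g)/3 = -4/3 + (2/3 + X/3 + g/3) = -2/3 + X/3 + g/3)
C(V) = 2*V*(-52 + V) (C(V) = (-52 + V)*(2*V) = 2*V*(-52 + V))
sqrt(C(Z(6, -13)) - 1859) = sqrt(2*(-2/3 + (1/3)*(-13) + (1/3)*6)*(-52 + (-2/3 + (1/3)*(-13) + (1/3)*6)) - 1859) = sqrt(2*(-2/3 - 13/3 + 2)*(-52 + (-2/3 - 13/3 + 2)) - 1859) = sqrt(2*(-3)*(-52 - 3) - 1859) = sqrt(2*(-3)*(-55) - 1859) = sqrt(330 - 1859) = sqrt(-1529) = I*sqrt(1529)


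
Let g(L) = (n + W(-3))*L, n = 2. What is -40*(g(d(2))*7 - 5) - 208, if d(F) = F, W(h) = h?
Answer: 552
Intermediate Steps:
g(L) = -L (g(L) = (2 - 3)*L = -L)
-40*(g(d(2))*7 - 5) - 208 = -40*(-1*2*7 - 5) - 208 = -40*(-2*7 - 5) - 208 = -40*(-14 - 5) - 208 = -40*(-19) - 208 = 760 - 208 = 552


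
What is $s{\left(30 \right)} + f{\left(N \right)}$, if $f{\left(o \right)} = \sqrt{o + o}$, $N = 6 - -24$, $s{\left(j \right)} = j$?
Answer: $30 + 2 \sqrt{15} \approx 37.746$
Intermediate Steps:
$N = 30$ ($N = 6 + 24 = 30$)
$f{\left(o \right)} = \sqrt{2} \sqrt{o}$ ($f{\left(o \right)} = \sqrt{2 o} = \sqrt{2} \sqrt{o}$)
$s{\left(30 \right)} + f{\left(N \right)} = 30 + \sqrt{2} \sqrt{30} = 30 + 2 \sqrt{15}$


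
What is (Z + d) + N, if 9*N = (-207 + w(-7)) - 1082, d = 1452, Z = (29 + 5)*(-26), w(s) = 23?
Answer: 1282/3 ≈ 427.33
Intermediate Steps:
Z = -884 (Z = 34*(-26) = -884)
N = -422/3 (N = ((-207 + 23) - 1082)/9 = (-184 - 1082)/9 = (⅑)*(-1266) = -422/3 ≈ -140.67)
(Z + d) + N = (-884 + 1452) - 422/3 = 568 - 422/3 = 1282/3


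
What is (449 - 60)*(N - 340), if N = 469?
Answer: 50181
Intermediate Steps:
(449 - 60)*(N - 340) = (449 - 60)*(469 - 340) = 389*129 = 50181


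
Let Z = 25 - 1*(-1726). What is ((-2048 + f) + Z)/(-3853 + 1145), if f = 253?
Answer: 11/677 ≈ 0.016248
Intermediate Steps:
Z = 1751 (Z = 25 + 1726 = 1751)
((-2048 + f) + Z)/(-3853 + 1145) = ((-2048 + 253) + 1751)/(-3853 + 1145) = (-1795 + 1751)/(-2708) = -44*(-1/2708) = 11/677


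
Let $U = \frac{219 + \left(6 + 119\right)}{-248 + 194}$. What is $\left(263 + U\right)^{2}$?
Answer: $\frac{48011041}{729} \approx 65859.0$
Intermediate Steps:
$U = - \frac{172}{27}$ ($U = \frac{219 + 125}{-54} = 344 \left(- \frac{1}{54}\right) = - \frac{172}{27} \approx -6.3704$)
$\left(263 + U\right)^{2} = \left(263 - \frac{172}{27}\right)^{2} = \left(\frac{6929}{27}\right)^{2} = \frac{48011041}{729}$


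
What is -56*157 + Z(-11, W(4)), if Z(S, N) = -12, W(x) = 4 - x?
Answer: -8804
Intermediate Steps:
-56*157 + Z(-11, W(4)) = -56*157 - 12 = -8792 - 12 = -8804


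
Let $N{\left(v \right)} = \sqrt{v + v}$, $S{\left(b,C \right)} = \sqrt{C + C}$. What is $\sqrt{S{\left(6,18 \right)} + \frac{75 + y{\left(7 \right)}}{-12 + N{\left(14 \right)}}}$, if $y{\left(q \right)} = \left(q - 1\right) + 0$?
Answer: $\frac{\sqrt{-18 - 24 \sqrt{7}}}{2 \sqrt{6 - \sqrt{7}}} \approx 2.4646 i$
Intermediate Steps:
$S{\left(b,C \right)} = \sqrt{2} \sqrt{C}$ ($S{\left(b,C \right)} = \sqrt{2 C} = \sqrt{2} \sqrt{C}$)
$N{\left(v \right)} = \sqrt{2} \sqrt{v}$ ($N{\left(v \right)} = \sqrt{2 v} = \sqrt{2} \sqrt{v}$)
$y{\left(q \right)} = -1 + q$ ($y{\left(q \right)} = \left(-1 + q\right) + 0 = -1 + q$)
$\sqrt{S{\left(6,18 \right)} + \frac{75 + y{\left(7 \right)}}{-12 + N{\left(14 \right)}}} = \sqrt{\sqrt{2} \sqrt{18} + \frac{75 + \left(-1 + 7\right)}{-12 + \sqrt{2} \sqrt{14}}} = \sqrt{\sqrt{2} \cdot 3 \sqrt{2} + \frac{75 + 6}{-12 + 2 \sqrt{7}}} = \sqrt{6 + \frac{81}{-12 + 2 \sqrt{7}}}$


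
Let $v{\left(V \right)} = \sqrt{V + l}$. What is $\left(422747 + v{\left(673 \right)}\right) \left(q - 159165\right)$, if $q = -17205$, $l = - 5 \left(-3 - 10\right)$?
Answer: $-74559888390 - 529110 \sqrt{82} \approx -7.4565 \cdot 10^{10}$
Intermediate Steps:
$l = 65$ ($l = \left(-5\right) \left(-13\right) = 65$)
$v{\left(V \right)} = \sqrt{65 + V}$ ($v{\left(V \right)} = \sqrt{V + 65} = \sqrt{65 + V}$)
$\left(422747 + v{\left(673 \right)}\right) \left(q - 159165\right) = \left(422747 + \sqrt{65 + 673}\right) \left(-17205 - 159165\right) = \left(422747 + \sqrt{738}\right) \left(-176370\right) = \left(422747 + 3 \sqrt{82}\right) \left(-176370\right) = -74559888390 - 529110 \sqrt{82}$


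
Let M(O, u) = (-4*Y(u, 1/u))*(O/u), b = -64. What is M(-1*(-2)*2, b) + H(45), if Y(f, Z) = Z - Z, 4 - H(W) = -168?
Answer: 172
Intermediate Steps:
H(W) = 172 (H(W) = 4 - 1*(-168) = 4 + 168 = 172)
Y(f, Z) = 0
M(O, u) = 0 (M(O, u) = (-4*0)*(O/u) = 0*(O/u) = 0)
M(-1*(-2)*2, b) + H(45) = 0 + 172 = 172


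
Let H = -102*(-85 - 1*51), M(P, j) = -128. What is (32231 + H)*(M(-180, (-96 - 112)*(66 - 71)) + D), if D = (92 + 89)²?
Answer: 1504479199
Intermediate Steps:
D = 32761 (D = 181² = 32761)
H = 13872 (H = -102*(-85 - 51) = -102*(-136) = 13872)
(32231 + H)*(M(-180, (-96 - 112)*(66 - 71)) + D) = (32231 + 13872)*(-128 + 32761) = 46103*32633 = 1504479199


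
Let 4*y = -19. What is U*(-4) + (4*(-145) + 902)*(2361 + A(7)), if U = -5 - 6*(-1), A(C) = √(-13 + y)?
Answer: 760238 + 161*I*√71 ≈ 7.6024e+5 + 1356.6*I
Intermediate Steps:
y = -19/4 (y = (¼)*(-19) = -19/4 ≈ -4.7500)
A(C) = I*√71/2 (A(C) = √(-13 - 19/4) = √(-71/4) = I*√71/2)
U = 1 (U = -5 + 6 = 1)
U*(-4) + (4*(-145) + 902)*(2361 + A(7)) = 1*(-4) + (4*(-145) + 902)*(2361 + I*√71/2) = -4 + (-580 + 902)*(2361 + I*√71/2) = -4 + 322*(2361 + I*√71/2) = -4 + (760242 + 161*I*√71) = 760238 + 161*I*√71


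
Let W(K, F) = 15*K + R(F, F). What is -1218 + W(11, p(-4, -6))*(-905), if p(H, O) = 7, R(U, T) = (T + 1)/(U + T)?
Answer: -1057421/7 ≈ -1.5106e+5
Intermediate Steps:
R(U, T) = (1 + T)/(T + U)
W(K, F) = 15*K + (1 + F)/(2*F) (W(K, F) = 15*K + (1 + F)/(F + F) = 15*K + (1 + F)/((2*F)) = 15*K + (1/(2*F))*(1 + F) = 15*K + (1 + F)/(2*F))
-1218 + W(11, p(-4, -6))*(-905) = -1218 + ((½)*(1 + 7 + 30*7*11)/7)*(-905) = -1218 + ((½)*(⅐)*(1 + 7 + 2310))*(-905) = -1218 + ((½)*(⅐)*2318)*(-905) = -1218 + (1159/7)*(-905) = -1218 - 1048895/7 = -1057421/7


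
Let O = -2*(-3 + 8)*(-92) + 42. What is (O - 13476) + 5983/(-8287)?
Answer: -103709501/8287 ≈ -12515.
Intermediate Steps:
O = 962 (O = -2*5*(-92) + 42 = -10*(-92) + 42 = 920 + 42 = 962)
(O - 13476) + 5983/(-8287) = (962 - 13476) + 5983/(-8287) = -12514 + 5983*(-1/8287) = -12514 - 5983/8287 = -103709501/8287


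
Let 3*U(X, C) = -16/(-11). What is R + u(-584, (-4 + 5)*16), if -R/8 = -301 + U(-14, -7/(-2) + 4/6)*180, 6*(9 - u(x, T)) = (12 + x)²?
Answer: -1742791/33 ≈ -52812.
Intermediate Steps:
U(X, C) = 16/33 (U(X, C) = (-16/(-11))/3 = (-16*(-1/11))/3 = (⅓)*(16/11) = 16/33)
u(x, T) = 9 - (12 + x)²/6
R = 18808/11 (R = -8*(-301 + (16/33)*180) = -8*(-301 + 960/11) = -8*(-2351/11) = 18808/11 ≈ 1709.8)
R + u(-584, (-4 + 5)*16) = 18808/11 + (9 - (12 - 584)²/6) = 18808/11 + (9 - ⅙*(-572)²) = 18808/11 + (9 - ⅙*327184) = 18808/11 + (9 - 163592/3) = 18808/11 - 163565/3 = -1742791/33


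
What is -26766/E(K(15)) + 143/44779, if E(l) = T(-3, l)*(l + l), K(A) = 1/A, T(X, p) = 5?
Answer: -1797831928/44779 ≈ -40149.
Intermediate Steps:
E(l) = 10*l (E(l) = 5*(l + l) = 5*(2*l) = 10*l)
-26766/E(K(15)) + 143/44779 = -26766/(10/15) + 143/44779 = -26766/(10*(1/15)) + 143*(1/44779) = -26766/2/3 + 143/44779 = -26766*3/2 + 143/44779 = -40149 + 143/44779 = -1797831928/44779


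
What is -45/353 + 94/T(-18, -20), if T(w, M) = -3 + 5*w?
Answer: -37367/32829 ≈ -1.1382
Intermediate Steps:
-45/353 + 94/T(-18, -20) = -45/353 + 94/(-3 + 5*(-18)) = -45*1/353 + 94/(-3 - 90) = -45/353 + 94/(-93) = -45/353 + 94*(-1/93) = -45/353 - 94/93 = -37367/32829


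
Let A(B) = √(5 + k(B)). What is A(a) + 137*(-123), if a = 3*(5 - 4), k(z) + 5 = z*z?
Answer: -16848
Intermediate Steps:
k(z) = -5 + z² (k(z) = -5 + z*z = -5 + z²)
a = 3 (a = 3*1 = 3)
A(B) = √(B²) (A(B) = √(5 + (-5 + B²)) = √(B²))
A(a) + 137*(-123) = √(3²) + 137*(-123) = √9 - 16851 = 3 - 16851 = -16848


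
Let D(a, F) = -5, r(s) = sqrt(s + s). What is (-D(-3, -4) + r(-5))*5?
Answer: 25 + 5*I*sqrt(10) ≈ 25.0 + 15.811*I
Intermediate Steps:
r(s) = sqrt(2)*sqrt(s) (r(s) = sqrt(2*s) = sqrt(2)*sqrt(s))
(-D(-3, -4) + r(-5))*5 = (-1*(-5) + sqrt(2)*sqrt(-5))*5 = (5 + sqrt(2)*(I*sqrt(5)))*5 = (5 + I*sqrt(10))*5 = 25 + 5*I*sqrt(10)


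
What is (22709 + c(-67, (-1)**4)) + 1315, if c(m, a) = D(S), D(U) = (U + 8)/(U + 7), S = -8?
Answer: 24024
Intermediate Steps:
D(U) = (8 + U)/(7 + U)
c(m, a) = 0 (c(m, a) = (8 - 8)/(7 - 8) = 0/(-1) = -1*0 = 0)
(22709 + c(-67, (-1)**4)) + 1315 = (22709 + 0) + 1315 = 22709 + 1315 = 24024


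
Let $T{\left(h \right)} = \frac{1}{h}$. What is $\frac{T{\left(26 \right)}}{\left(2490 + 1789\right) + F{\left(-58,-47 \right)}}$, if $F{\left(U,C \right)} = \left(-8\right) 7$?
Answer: $\frac{1}{109798} \approx 9.1076 \cdot 10^{-6}$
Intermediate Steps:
$F{\left(U,C \right)} = -56$
$\frac{T{\left(26 \right)}}{\left(2490 + 1789\right) + F{\left(-58,-47 \right)}} = \frac{1}{26 \left(\left(2490 + 1789\right) - 56\right)} = \frac{1}{26 \left(4279 - 56\right)} = \frac{1}{26 \cdot 4223} = \frac{1}{26} \cdot \frac{1}{4223} = \frac{1}{109798}$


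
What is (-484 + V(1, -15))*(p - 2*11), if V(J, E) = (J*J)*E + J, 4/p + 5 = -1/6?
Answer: 351588/31 ≈ 11342.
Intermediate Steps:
p = -24/31 (p = 4/(-5 - 1/6) = 4/(-5 - 1*⅙) = 4/(-5 - ⅙) = 4/(-31/6) = 4*(-6/31) = -24/31 ≈ -0.77419)
V(J, E) = J + E*J² (V(J, E) = J²*E + J = E*J² + J = J + E*J²)
(-484 + V(1, -15))*(p - 2*11) = (-484 + 1*(1 - 15*1))*(-24/31 - 2*11) = (-484 + 1*(1 - 15))*(-24/31 - 22) = (-484 + 1*(-14))*(-706/31) = (-484 - 14)*(-706/31) = -498*(-706/31) = 351588/31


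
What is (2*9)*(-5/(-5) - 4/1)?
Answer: -54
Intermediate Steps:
(2*9)*(-5/(-5) - 4/1) = 18*(-5*(-1/5) - 4*1) = 18*(1 - 4) = 18*(-3) = -54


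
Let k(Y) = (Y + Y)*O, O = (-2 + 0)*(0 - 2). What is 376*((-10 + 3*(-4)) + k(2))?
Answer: -2256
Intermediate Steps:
O = 4 (O = -2*(-2) = 4)
k(Y) = 8*Y (k(Y) = (Y + Y)*4 = (2*Y)*4 = 8*Y)
376*((-10 + 3*(-4)) + k(2)) = 376*((-10 + 3*(-4)) + 8*2) = 376*((-10 - 12) + 16) = 376*(-22 + 16) = 376*(-6) = -2256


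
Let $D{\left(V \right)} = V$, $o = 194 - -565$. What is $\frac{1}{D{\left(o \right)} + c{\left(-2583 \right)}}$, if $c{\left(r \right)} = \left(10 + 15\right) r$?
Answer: $- \frac{1}{63816} \approx -1.567 \cdot 10^{-5}$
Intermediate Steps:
$c{\left(r \right)} = 25 r$
$o = 759$ ($o = 194 + 565 = 759$)
$\frac{1}{D{\left(o \right)} + c{\left(-2583 \right)}} = \frac{1}{759 + 25 \left(-2583\right)} = \frac{1}{759 - 64575} = \frac{1}{-63816} = - \frac{1}{63816}$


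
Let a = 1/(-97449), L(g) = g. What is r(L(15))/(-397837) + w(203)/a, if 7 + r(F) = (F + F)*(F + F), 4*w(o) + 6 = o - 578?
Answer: 14770919583181/1591348 ≈ 9.2820e+6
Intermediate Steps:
w(o) = -146 + o/4 (w(o) = -3/2 + (o - 578)/4 = -3/2 + (-578 + o)/4 = -3/2 + (-289/2 + o/4) = -146 + o/4)
a = -1/97449 ≈ -1.0262e-5
r(F) = -7 + 4*F² (r(F) = -7 + (F + F)*(F + F) = -7 + (2*F)*(2*F) = -7 + 4*F²)
r(L(15))/(-397837) + w(203)/a = (-7 + 4*15²)/(-397837) + (-146 + (¼)*203)/(-1/97449) = (-7 + 4*225)*(-1/397837) + (-146 + 203/4)*(-97449) = (-7 + 900)*(-1/397837) - 381/4*(-97449) = 893*(-1/397837) + 37128069/4 = -893/397837 + 37128069/4 = 14770919583181/1591348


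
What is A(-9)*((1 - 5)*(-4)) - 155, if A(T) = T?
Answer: -299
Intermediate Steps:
A(-9)*((1 - 5)*(-4)) - 155 = -9*(1 - 5)*(-4) - 155 = -(-36)*(-4) - 155 = -9*16 - 155 = -144 - 155 = -299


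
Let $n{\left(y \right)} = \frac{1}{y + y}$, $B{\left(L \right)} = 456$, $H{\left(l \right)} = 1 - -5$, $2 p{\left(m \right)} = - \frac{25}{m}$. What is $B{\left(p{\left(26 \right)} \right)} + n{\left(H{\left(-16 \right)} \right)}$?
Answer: $\frac{5473}{12} \approx 456.08$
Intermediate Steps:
$p{\left(m \right)} = - \frac{25}{2 m}$ ($p{\left(m \right)} = \frac{\left(-25\right) \frac{1}{m}}{2} = - \frac{25}{2 m}$)
$H{\left(l \right)} = 6$ ($H{\left(l \right)} = 1 + 5 = 6$)
$n{\left(y \right)} = \frac{1}{2 y}$
$B{\left(p{\left(26 \right)} \right)} + n{\left(H{\left(-16 \right)} \right)} = 456 + \frac{1}{2 \cdot 6} = 456 + \frac{1}{2} \cdot \frac{1}{6} = 456 + \frac{1}{12} = \frac{5473}{12}$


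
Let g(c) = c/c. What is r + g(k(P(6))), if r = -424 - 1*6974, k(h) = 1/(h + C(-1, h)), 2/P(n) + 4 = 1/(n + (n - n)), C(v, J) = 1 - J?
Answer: -7397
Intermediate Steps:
P(n) = 2/(-4 + 1/n) (P(n) = 2/(-4 + 1/(n + (n - n))) = 2/(-4 + 1/(n + 0)) = 2/(-4 + 1/n))
k(h) = 1 (k(h) = 1/(h + (1 - h)) = 1/1 = 1)
r = -7398 (r = -424 - 6974 = -7398)
g(c) = 1
r + g(k(P(6))) = -7398 + 1 = -7397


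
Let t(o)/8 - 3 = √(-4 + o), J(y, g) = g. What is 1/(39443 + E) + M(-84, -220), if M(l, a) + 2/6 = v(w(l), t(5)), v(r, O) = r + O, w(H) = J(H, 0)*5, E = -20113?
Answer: 1836353/57990 ≈ 31.667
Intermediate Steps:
t(o) = 24 + 8*√(-4 + o)
w(H) = 0 (w(H) = 0*5 = 0)
v(r, O) = O + r
M(l, a) = 95/3 (M(l, a) = -⅓ + ((24 + 8*√(-4 + 5)) + 0) = -⅓ + ((24 + 8*√1) + 0) = -⅓ + ((24 + 8*1) + 0) = -⅓ + ((24 + 8) + 0) = -⅓ + (32 + 0) = -⅓ + 32 = 95/3)
1/(39443 + E) + M(-84, -220) = 1/(39443 - 20113) + 95/3 = 1/19330 + 95/3 = 1836353/57990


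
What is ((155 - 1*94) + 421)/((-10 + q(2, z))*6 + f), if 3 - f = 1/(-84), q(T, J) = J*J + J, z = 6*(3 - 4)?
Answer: 40488/10333 ≈ 3.9183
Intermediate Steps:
z = -6 (z = 6*(-1) = -6)
q(T, J) = J + J**2 (q(T, J) = J**2 + J = J + J**2)
f = 253/84 (f = 3 - 1/(-84) = 3 - 1*(-1/84) = 3 + 1/84 = 253/84 ≈ 3.0119)
((155 - 1*94) + 421)/((-10 + q(2, z))*6 + f) = ((155 - 1*94) + 421)/((-10 - 6*(1 - 6))*6 + 253/84) = ((155 - 94) + 421)/((-10 - 6*(-5))*6 + 253/84) = (61 + 421)/((-10 + 30)*6 + 253/84) = 482/(20*6 + 253/84) = 482/(120 + 253/84) = 482/(10333/84) = 482*(84/10333) = 40488/10333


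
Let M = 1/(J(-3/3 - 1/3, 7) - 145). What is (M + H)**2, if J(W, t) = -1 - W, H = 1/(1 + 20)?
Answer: 2809/1695204 ≈ 0.0016570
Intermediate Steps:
H = 1/21 ≈ 0.047619
M = -3/434 (M = 1/((-1 - (-3/3 - 1/3)) - 145) = 1/((-1 - (-3*1/3 - 1*1/3)) - 145) = 1/((-1 - (-1 - 1/3)) - 145) = 1/((-1 - 1*(-4/3)) - 145) = 1/((-1 + 4/3) - 145) = 1/(1/3 - 145) = 1/(-434/3) = -3/434 ≈ -0.0069124)
(M + H)**2 = (-3/434 + 1/21)**2 = (53/1302)**2 = 2809/1695204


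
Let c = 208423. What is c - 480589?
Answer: -272166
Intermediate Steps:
c - 480589 = 208423 - 480589 = -272166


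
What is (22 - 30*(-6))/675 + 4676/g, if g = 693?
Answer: 52322/7425 ≈ 7.0467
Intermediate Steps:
(22 - 30*(-6))/675 + 4676/g = (22 - 30*(-6))/675 + 4676/693 = (22 + 180)*(1/675) + 4676*(1/693) = 202*(1/675) + 668/99 = 202/675 + 668/99 = 52322/7425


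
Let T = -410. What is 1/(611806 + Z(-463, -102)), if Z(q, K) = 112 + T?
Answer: 1/611508 ≈ 1.6353e-6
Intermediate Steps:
Z(q, K) = -298 (Z(q, K) = 112 - 410 = -298)
1/(611806 + Z(-463, -102)) = 1/(611806 - 298) = 1/611508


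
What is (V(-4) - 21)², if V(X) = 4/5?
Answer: 10201/25 ≈ 408.04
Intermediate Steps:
V(X) = ⅘ (V(X) = 4*(⅕) = ⅘)
(V(-4) - 21)² = (⅘ - 21)² = (-101/5)² = 10201/25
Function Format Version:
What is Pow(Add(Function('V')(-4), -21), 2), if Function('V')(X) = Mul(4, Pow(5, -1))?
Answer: Rational(10201, 25) ≈ 408.04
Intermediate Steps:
Function('V')(X) = Rational(4, 5) (Function('V')(X) = Mul(4, Rational(1, 5)) = Rational(4, 5))
Pow(Add(Function('V')(-4), -21), 2) = Pow(Add(Rational(4, 5), -21), 2) = Pow(Rational(-101, 5), 2) = Rational(10201, 25)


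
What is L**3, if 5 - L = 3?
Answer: 8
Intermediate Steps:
L = 2 (L = 5 - 1*3 = 5 - 3 = 2)
L**3 = 2**3 = 8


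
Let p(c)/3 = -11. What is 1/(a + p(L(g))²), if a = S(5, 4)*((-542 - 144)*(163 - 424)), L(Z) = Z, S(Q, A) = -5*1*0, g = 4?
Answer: 1/1089 ≈ 0.00091827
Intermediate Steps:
S(Q, A) = 0 (S(Q, A) = -5*0 = 0)
p(c) = -33 (p(c) = 3*(-11) = -33)
a = 0 (a = 0*((-542 - 144)*(163 - 424)) = 0*(-686*(-261)) = 0*179046 = 0)
1/(a + p(L(g))²) = 1/(0 + (-33)²) = 1/(0 + 1089) = 1/1089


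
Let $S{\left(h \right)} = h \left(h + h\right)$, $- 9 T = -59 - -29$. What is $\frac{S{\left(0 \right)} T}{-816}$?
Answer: $0$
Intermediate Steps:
$T = \frac{10}{3}$ ($T = - \frac{-59 - -29}{9} = - \frac{-59 + 29}{9} = \left(- \frac{1}{9}\right) \left(-30\right) = \frac{10}{3} \approx 3.3333$)
$S{\left(h \right)} = 2 h^{2}$ ($S{\left(h \right)} = h 2 h = 2 h^{2}$)
$\frac{S{\left(0 \right)} T}{-816} = \frac{2 \cdot 0^{2} \cdot \frac{10}{3}}{-816} = 2 \cdot 0 \cdot \frac{10}{3} \left(- \frac{1}{816}\right) = 0 \cdot \frac{10}{3} \left(- \frac{1}{816}\right) = 0 \left(- \frac{1}{816}\right) = 0$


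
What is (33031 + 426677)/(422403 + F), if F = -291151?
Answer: 114927/32813 ≈ 3.5025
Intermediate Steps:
(33031 + 426677)/(422403 + F) = (33031 + 426677)/(422403 - 291151) = 459708/131252 = 459708*(1/131252) = 114927/32813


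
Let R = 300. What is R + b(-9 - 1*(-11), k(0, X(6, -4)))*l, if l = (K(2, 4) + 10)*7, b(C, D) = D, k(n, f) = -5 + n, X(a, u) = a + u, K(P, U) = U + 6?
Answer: -400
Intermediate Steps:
K(P, U) = 6 + U
l = 140 (l = ((6 + 4) + 10)*7 = (10 + 10)*7 = 20*7 = 140)
R + b(-9 - 1*(-11), k(0, X(6, -4)))*l = 300 + (-5 + 0)*140 = 300 - 5*140 = 300 - 700 = -400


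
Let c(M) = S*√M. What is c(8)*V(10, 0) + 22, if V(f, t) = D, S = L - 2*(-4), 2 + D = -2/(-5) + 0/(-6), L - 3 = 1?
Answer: 22 - 192*√2/5 ≈ -32.306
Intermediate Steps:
L = 4 (L = 3 + 1 = 4)
D = -8/5 (D = -2 + (-2/(-5) + 0/(-6)) = -2 + (-2*(-⅕) + 0*(-⅙)) = -2 + (⅖ + 0) = -2 + ⅖ = -8/5 ≈ -1.6000)
S = 12 (S = 4 - 2*(-4) = 4 + 8 = 12)
c(M) = 12*√M
V(f, t) = -8/5
c(8)*V(10, 0) + 22 = (12*√8)*(-8/5) + 22 = (12*(2*√2))*(-8/5) + 22 = (24*√2)*(-8/5) + 22 = -192*√2/5 + 22 = 22 - 192*√2/5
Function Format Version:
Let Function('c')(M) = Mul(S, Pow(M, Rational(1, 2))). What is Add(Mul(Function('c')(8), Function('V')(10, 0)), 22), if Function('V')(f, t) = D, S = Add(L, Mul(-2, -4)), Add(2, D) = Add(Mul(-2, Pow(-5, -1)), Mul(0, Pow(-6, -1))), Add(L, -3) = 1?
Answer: Add(22, Mul(Rational(-192, 5), Pow(2, Rational(1, 2)))) ≈ -32.306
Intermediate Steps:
L = 4 (L = Add(3, 1) = 4)
D = Rational(-8, 5) (D = Add(-2, Add(Mul(-2, Pow(-5, -1)), Mul(0, Pow(-6, -1)))) = Add(-2, Add(Mul(-2, Rational(-1, 5)), Mul(0, Rational(-1, 6)))) = Add(-2, Add(Rational(2, 5), 0)) = Add(-2, Rational(2, 5)) = Rational(-8, 5) ≈ -1.6000)
S = 12 (S = Add(4, Mul(-2, -4)) = Add(4, 8) = 12)
Function('c')(M) = Mul(12, Pow(M, Rational(1, 2)))
Function('V')(f, t) = Rational(-8, 5)
Add(Mul(Function('c')(8), Function('V')(10, 0)), 22) = Add(Mul(Mul(12, Pow(8, Rational(1, 2))), Rational(-8, 5)), 22) = Add(Mul(Mul(12, Mul(2, Pow(2, Rational(1, 2)))), Rational(-8, 5)), 22) = Add(Mul(Mul(24, Pow(2, Rational(1, 2))), Rational(-8, 5)), 22) = Add(Mul(Rational(-192, 5), Pow(2, Rational(1, 2))), 22) = Add(22, Mul(Rational(-192, 5), Pow(2, Rational(1, 2))))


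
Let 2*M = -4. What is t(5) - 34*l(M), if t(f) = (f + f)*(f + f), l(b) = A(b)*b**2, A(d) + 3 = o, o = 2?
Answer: 236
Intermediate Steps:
A(d) = -1 (A(d) = -3 + 2 = -1)
M = -2 (M = (1/2)*(-4) = -2)
l(b) = -b**2
t(f) = 4*f**2 (t(f) = (2*f)*(2*f) = 4*f**2)
t(5) - 34*l(M) = 4*5**2 - (-34)*(-2)**2 = 4*25 - (-34)*4 = 100 - 34*(-4) = 100 + 136 = 236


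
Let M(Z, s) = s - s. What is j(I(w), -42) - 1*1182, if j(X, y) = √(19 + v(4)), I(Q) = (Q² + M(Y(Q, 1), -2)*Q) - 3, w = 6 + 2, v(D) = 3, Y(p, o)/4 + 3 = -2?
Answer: -1182 + √22 ≈ -1177.3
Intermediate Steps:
Y(p, o) = -20 (Y(p, o) = -12 + 4*(-2) = -12 - 8 = -20)
M(Z, s) = 0
w = 8
I(Q) = -3 + Q² (I(Q) = (Q² + 0*Q) - 3 = (Q² + 0) - 3 = Q² - 3 = -3 + Q²)
j(X, y) = √22 (j(X, y) = √(19 + 3) = √22)
j(I(w), -42) - 1*1182 = √22 - 1*1182 = √22 - 1182 = -1182 + √22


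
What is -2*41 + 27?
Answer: -55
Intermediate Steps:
-2*41 + 27 = -82 + 27 = -55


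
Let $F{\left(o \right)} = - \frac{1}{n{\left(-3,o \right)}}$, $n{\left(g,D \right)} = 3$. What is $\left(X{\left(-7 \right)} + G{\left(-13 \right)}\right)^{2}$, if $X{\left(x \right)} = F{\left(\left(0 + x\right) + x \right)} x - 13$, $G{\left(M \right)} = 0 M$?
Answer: $\frac{1024}{9} \approx 113.78$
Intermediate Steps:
$F{\left(o \right)} = - \frac{1}{3}$
$G{\left(M \right)} = 0$
$X{\left(x \right)} = -13 - \frac{x}{3}$ ($X{\left(x \right)} = - \frac{x}{3} - 13 = -13 - \frac{x}{3}$)
$\left(X{\left(-7 \right)} + G{\left(-13 \right)}\right)^{2} = \left(\left(-13 - - \frac{7}{3}\right) + 0\right)^{2} = \left(\left(-13 + \frac{7}{3}\right) + 0\right)^{2} = \left(- \frac{32}{3} + 0\right)^{2} = \left(- \frac{32}{3}\right)^{2} = \frac{1024}{9}$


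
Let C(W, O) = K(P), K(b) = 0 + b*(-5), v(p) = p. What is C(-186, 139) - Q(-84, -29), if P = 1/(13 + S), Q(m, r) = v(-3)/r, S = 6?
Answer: -202/551 ≈ -0.36661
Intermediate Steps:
Q(m, r) = -3/r
P = 1/19 (P = 1/(13 + 6) = 1/19 ≈ 0.052632)
K(b) = -5*b (K(b) = 0 - 5*b = -5*b)
C(W, O) = -5/19 (C(W, O) = -5*1/19 = -5/19)
C(-186, 139) - Q(-84, -29) = -5/19 - (-3)/(-29) = -5/19 - (-3)*(-1)/29 = -5/19 - 1*3/29 = -5/19 - 3/29 = -202/551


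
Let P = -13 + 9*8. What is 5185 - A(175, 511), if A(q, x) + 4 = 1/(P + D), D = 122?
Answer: 939208/181 ≈ 5189.0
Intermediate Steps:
P = 59 (P = -13 + 72 = 59)
A(q, x) = -723/181 (A(q, x) = -4 + 1/(59 + 122) = -4 + 1/181 = -723/181)
5185 - A(175, 511) = 5185 - 1*(-723/181) = 5185 + 723/181 = 939208/181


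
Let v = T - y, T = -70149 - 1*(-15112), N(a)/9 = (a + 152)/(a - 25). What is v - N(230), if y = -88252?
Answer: 6805637/205 ≈ 33198.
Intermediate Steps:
N(a) = 9*(152 + a)/(-25 + a) (N(a) = 9*((a + 152)/(a - 25)) = 9*((152 + a)/(-25 + a)) = 9*(152 + a)/(-25 + a))
T = -55037 (T = -70149 + 15112 = -55037)
v = 33215 (v = -55037 - 1*(-88252) = -55037 + 88252 = 33215)
v - N(230) = 33215 - 9*(152 + 230)/(-25 + 230) = 33215 - 9*382/205 = 33215 - 1*3438/205 = 33215 - 3438/205 = 6805637/205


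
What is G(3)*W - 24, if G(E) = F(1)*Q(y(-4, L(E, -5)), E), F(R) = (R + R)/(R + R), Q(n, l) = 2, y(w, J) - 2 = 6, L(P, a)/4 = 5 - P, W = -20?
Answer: -64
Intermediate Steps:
L(P, a) = 20 - 4*P (L(P, a) = 4*(5 - P) = 20 - 4*P)
y(w, J) = 8 (y(w, J) = 2 + 6 = 8)
F(R) = 1 (F(R) = (2*R)/((2*R)) = (2*R)*(1/(2*R)) = 1)
G(E) = 2 (G(E) = 1*2 = 2)
G(3)*W - 24 = 2*(-20) - 24 = -40 - 24 = -64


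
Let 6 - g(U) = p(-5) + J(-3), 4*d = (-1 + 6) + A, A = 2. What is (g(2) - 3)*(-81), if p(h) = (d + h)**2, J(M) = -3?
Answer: 5913/16 ≈ 369.56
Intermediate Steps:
d = 7/4 (d = ((-1 + 6) + 2)/4 = (5 + 2)/4 = (1/4)*7 = 7/4 ≈ 1.7500)
p(h) = (7/4 + h)**2
g(U) = -25/16 (g(U) = 6 - ((7 + 4*(-5))**2/16 - 3) = 6 - ((7 - 20)**2/16 - 3) = 6 - ((1/16)*(-13)**2 - 3) = 6 - ((1/16)*169 - 3) = 6 - (169/16 - 3) = 6 - 1*121/16 = 6 - 121/16 = -25/16)
(g(2) - 3)*(-81) = (-25/16 - 3)*(-81) = -73/16*(-81) = 5913/16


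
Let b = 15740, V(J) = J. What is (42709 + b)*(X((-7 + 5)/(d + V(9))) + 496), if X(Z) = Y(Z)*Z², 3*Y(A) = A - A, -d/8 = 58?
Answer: 28990704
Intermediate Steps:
d = -464 (d = -8*58 = -464)
Y(A) = 0 (Y(A) = (A - A)/3 = (⅓)*0 = 0)
X(Z) = 0 (X(Z) = 0*Z² = 0)
(42709 + b)*(X((-7 + 5)/(d + V(9))) + 496) = (42709 + 15740)*(0 + 496) = 58449*496 = 28990704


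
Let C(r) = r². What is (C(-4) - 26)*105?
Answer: -1050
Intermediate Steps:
(C(-4) - 26)*105 = ((-4)² - 26)*105 = (16 - 26)*105 = -10*105 = -1050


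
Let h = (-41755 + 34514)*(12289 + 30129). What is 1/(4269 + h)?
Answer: -1/307144469 ≈ -3.2558e-9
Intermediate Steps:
h = -307148738 (h = -7241*42418 = -307148738)
1/(4269 + h) = 1/(4269 - 307148738) = 1/(-307144469) = -1/307144469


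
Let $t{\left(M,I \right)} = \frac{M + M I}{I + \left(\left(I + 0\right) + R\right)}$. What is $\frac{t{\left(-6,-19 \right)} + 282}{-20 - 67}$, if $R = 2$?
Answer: $- \frac{93}{29} \approx -3.2069$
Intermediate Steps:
$t{\left(M,I \right)} = \frac{M + I M}{2 + 2 I}$ ($t{\left(M,I \right)} = \frac{M + M I}{I + \left(\left(I + 0\right) + 2\right)} = \frac{M + I M}{I + \left(I + 2\right)} = \frac{M + I M}{I + \left(2 + I\right)} = \frac{M + I M}{2 + 2 I}$)
$\frac{t{\left(-6,-19 \right)} + 282}{-20 - 67} = \frac{\frac{1}{2} \left(-6\right) + 282}{-20 - 67} = \frac{-3 + 282}{-87} = 279 \left(- \frac{1}{87}\right) = - \frac{93}{29}$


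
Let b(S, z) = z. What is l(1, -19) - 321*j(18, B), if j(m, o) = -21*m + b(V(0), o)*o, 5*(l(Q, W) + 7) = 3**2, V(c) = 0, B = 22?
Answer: -170156/5 ≈ -34031.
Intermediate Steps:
l(Q, W) = -26/5 (l(Q, W) = -7 + (1/5)*3**2 = -7 + (1/5)*9 = -7 + 9/5 = -26/5)
j(m, o) = o**2 - 21*m (j(m, o) = -21*m + o*o = -21*m + o**2 = o**2 - 21*m)
l(1, -19) - 321*j(18, B) = -26/5 - 321*(22**2 - 21*18) = -26/5 - 321*(484 - 378) = -26/5 - 321*106 = -26/5 - 34026 = -170156/5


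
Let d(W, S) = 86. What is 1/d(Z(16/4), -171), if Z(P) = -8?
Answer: 1/86 ≈ 0.011628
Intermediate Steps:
1/d(Z(16/4), -171) = 1/86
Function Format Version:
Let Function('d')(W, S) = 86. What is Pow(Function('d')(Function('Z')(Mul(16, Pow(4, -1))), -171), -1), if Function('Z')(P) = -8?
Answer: Rational(1, 86) ≈ 0.011628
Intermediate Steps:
Pow(Function('d')(Function('Z')(Mul(16, Pow(4, -1))), -171), -1) = Pow(86, -1) = Rational(1, 86)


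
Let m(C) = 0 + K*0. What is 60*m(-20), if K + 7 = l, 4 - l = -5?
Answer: 0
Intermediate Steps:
l = 9 (l = 4 - 1*(-5) = 4 + 5 = 9)
K = 2 (K = -7 + 9 = 2)
m(C) = 0 (m(C) = 0 + 2*0 = 0 + 0 = 0)
60*m(-20) = 60*0 = 0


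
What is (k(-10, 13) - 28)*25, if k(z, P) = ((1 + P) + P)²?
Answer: 17525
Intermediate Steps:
k(z, P) = (1 + 2*P)²
(k(-10, 13) - 28)*25 = ((1 + 2*13)² - 28)*25 = ((1 + 26)² - 28)*25 = (27² - 28)*25 = (729 - 28)*25 = 701*25 = 17525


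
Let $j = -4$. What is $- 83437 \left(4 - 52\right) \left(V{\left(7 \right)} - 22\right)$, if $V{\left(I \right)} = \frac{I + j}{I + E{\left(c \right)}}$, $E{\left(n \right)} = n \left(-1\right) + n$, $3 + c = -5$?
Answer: $- \frac{604751376}{7} \approx -8.6393 \cdot 10^{7}$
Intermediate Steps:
$c = -8$ ($c = -3 - 5 = -8$)
$E{\left(n \right)} = 0$ ($E{\left(n \right)} = - n + n = 0$)
$V{\left(I \right)} = \frac{-4 + I}{I}$ ($V{\left(I \right)} = \frac{I - 4}{I + 0} = \frac{-4 + I}{I}$)
$- 83437 \left(4 - 52\right) \left(V{\left(7 \right)} - 22\right) = - 83437 \left(4 - 52\right) \left(\frac{-4 + 7}{7} - 22\right) = - 83437 \left(- 48 \left(\frac{1}{7} \cdot 3 - 22\right)\right) = - 83437 \left(- 48 \left(\frac{3}{7} - 22\right)\right) = - 83437 \left(\left(-48\right) \left(- \frac{151}{7}\right)\right) = \left(-83437\right) \frac{7248}{7} = - \frac{604751376}{7}$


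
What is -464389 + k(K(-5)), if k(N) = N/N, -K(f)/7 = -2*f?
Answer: -464388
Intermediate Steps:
K(f) = 14*f (K(f) = -(-14)*f = 14*f)
k(N) = 1
-464389 + k(K(-5)) = -464389 + 1 = -464388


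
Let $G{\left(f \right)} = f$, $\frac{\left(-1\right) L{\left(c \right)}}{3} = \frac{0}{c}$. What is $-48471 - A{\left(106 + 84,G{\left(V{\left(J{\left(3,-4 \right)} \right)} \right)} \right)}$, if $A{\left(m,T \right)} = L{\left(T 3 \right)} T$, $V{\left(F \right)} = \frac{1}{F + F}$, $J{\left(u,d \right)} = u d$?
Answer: $-48471$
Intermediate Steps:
$L{\left(c \right)} = 0$ ($L{\left(c \right)} = - 3 \frac{0}{c} = \left(-3\right) 0 = 0$)
$J{\left(u,d \right)} = d u$
$V{\left(F \right)} = \frac{1}{2 F}$
$A{\left(m,T \right)} = 0$ ($A{\left(m,T \right)} = 0 T = 0$)
$-48471 - A{\left(106 + 84,G{\left(V{\left(J{\left(3,-4 \right)} \right)} \right)} \right)} = -48471 - 0 = -48471 + 0 = -48471$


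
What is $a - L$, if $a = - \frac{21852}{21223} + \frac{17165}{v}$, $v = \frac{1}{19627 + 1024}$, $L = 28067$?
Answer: $\frac{7522414821752}{21223} \approx 3.5445 \cdot 10^{8}$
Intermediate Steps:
$v = \frac{1}{20651} \approx 4.8424 \cdot 10^{-5}$
$a = \frac{7523010487693}{21223}$ ($a = - \frac{21852}{21223} + 17165 \frac{1}{\frac{1}{20651}} = \left(-21852\right) \frac{1}{21223} + 17165 \cdot 20651 = - \frac{21852}{21223} + 354474415 = \frac{7523010487693}{21223} \approx 3.5447 \cdot 10^{8}$)
$a - L = \frac{7523010487693}{21223} - 28067 = \frac{7522414821752}{21223}$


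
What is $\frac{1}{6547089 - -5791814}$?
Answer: $\frac{1}{12338903} \approx 8.1045 \cdot 10^{-8}$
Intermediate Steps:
$\frac{1}{6547089 - -5791814} = \frac{1}{6547089 + 5791814} = \frac{1}{12338903}$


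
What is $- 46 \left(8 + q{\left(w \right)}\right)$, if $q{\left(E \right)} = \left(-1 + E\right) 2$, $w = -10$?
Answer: $644$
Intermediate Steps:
$q{\left(E \right)} = -2 + 2 E$
$- 46 \left(8 + q{\left(w \right)}\right) = - 46 \left(8 + \left(-2 + 2 \left(-10\right)\right)\right) = - 46 \left(8 - 22\right) = \left(-46\right) \left(-14\right) = 644$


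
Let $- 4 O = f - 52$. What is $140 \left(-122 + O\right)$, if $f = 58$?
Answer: $-17290$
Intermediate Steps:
$O = - \frac{3}{2}$ ($O = - \frac{58 - 52}{4} = \left(- \frac{1}{4}\right) 6 = - \frac{3}{2} \approx -1.5$)
$140 \left(-122 + O\right) = 140 \left(-122 - \frac{3}{2}\right) = 140 \left(- \frac{247}{2}\right) = -17290$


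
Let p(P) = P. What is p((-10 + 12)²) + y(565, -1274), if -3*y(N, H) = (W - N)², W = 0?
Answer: -319213/3 ≈ -1.0640e+5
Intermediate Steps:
y(N, H) = -N²/3 (y(N, H) = -(0 - N)²/3 = -N²/3)
p((-10 + 12)²) + y(565, -1274) = (-10 + 12)² - ⅓*565² = 2² - ⅓*319225 = 4 - 319225/3 = -319213/3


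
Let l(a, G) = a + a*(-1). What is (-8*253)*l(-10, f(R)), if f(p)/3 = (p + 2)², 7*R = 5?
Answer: 0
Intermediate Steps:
R = 5/7 (R = (⅐)*5 = 5/7 ≈ 0.71429)
f(p) = 3*(2 + p)² (f(p) = 3*(p + 2)² = 3*(2 + p)²)
l(a, G) = 0 (l(a, G) = a - a = 0)
(-8*253)*l(-10, f(R)) = -8*253*0 = -2024*0 = 0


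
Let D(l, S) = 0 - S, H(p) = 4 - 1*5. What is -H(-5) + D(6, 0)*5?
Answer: 1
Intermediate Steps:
H(p) = -1 (H(p) = 4 - 5 = -1)
D(l, S) = -S
-H(-5) + D(6, 0)*5 = -1*(-1) - 1*0*5 = 1 + 0*5 = 1 + 0 = 1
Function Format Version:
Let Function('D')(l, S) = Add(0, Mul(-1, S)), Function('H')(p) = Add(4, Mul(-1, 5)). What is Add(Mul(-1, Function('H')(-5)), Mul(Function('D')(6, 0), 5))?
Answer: 1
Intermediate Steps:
Function('H')(p) = -1 (Function('H')(p) = Add(4, -5) = -1)
Function('D')(l, S) = Mul(-1, S)
Add(Mul(-1, Function('H')(-5)), Mul(Function('D')(6, 0), 5)) = Add(Mul(-1, -1), Mul(Mul(-1, 0), 5)) = Add(1, Mul(0, 5)) = Add(1, 0) = 1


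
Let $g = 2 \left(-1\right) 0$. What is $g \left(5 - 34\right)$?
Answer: $0$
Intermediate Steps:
$g = 0$ ($g = \left(-2\right) 0 = 0$)
$g \left(5 - 34\right) = 0 \left(5 - 34\right) = 0 \left(-29\right) = 0$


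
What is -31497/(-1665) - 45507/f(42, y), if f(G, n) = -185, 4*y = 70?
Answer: 29404/111 ≈ 264.90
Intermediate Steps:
y = 35/2 (y = (¼)*70 = 35/2 ≈ 17.500)
-31497/(-1665) - 45507/f(42, y) = -31497/(-1665) - 45507/(-185) = -31497*(-1/1665) - 45507*(-1/185) = 10499/555 + 45507/185 = 29404/111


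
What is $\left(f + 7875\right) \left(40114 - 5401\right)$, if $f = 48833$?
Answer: $1968504804$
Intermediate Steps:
$\left(f + 7875\right) \left(40114 - 5401\right) = \left(48833 + 7875\right) \left(40114 - 5401\right) = 56708 \cdot 34713 = 1968504804$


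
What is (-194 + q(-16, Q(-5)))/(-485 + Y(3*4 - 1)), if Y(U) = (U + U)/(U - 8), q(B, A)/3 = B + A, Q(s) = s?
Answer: 771/1433 ≈ 0.53803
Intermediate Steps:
q(B, A) = 3*A + 3*B (q(B, A) = 3*(B + A) = 3*(A + B) = 3*A + 3*B)
Y(U) = 2*U/(-8 + U) (Y(U) = (2*U)/(-8 + U) = 2*U/(-8 + U))
(-194 + q(-16, Q(-5)))/(-485 + Y(3*4 - 1)) = (-194 + (3*(-5) + 3*(-16)))/(-485 + 2*(3*4 - 1)/(-8 + (3*4 - 1))) = (-194 + (-15 - 48))/(-485 + 2*(12 - 1)/(-8 + (12 - 1))) = (-194 - 63)/(-485 + 2*11/(-8 + 11)) = -257/(-485 + 2*11/3) = -257/(-485 + 2*11*(1/3)) = -257/(-485 + 22/3) = -257/(-1433/3) = -257*(-3/1433) = 771/1433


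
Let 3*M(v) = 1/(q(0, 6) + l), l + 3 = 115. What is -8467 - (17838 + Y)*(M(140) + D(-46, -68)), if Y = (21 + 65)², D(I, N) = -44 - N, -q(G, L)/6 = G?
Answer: -103178561/168 ≈ -6.1416e+5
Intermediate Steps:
q(G, L) = -6*G
l = 112 (l = -3 + 115 = 112)
M(v) = 1/336 (M(v) = 1/(3*(-6*0 + 112)) = 1/(3*(0 + 112)) = (⅓)/112 = (⅓)*(1/112) = 1/336)
Y = 7396 (Y = 86² = 7396)
-8467 - (17838 + Y)*(M(140) + D(-46, -68)) = -8467 - (17838 + 7396)*(1/336 + (-44 - 1*(-68))) = -8467 - 25234*(1/336 + (-44 + 68)) = -8467 - 25234*(1/336 + 24) = -8467 - 25234*8065/336 = -8467 - 1*101756105/168 = -8467 - 101756105/168 = -103178561/168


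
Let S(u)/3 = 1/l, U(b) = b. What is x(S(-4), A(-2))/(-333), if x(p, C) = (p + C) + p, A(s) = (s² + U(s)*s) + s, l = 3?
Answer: -8/333 ≈ -0.024024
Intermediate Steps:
A(s) = s + 2*s² (A(s) = (s² + s*s) + s = (s² + s²) + s = 2*s² + s = s + 2*s²)
S(u) = 1 (S(u) = 3/3 = 3*(⅓) = 1)
x(p, C) = C + 2*p (x(p, C) = (C + p) + p = C + 2*p)
x(S(-4), A(-2))/(-333) = (-2*(1 + 2*(-2)) + 2*1)/(-333) = (-2*(1 - 4) + 2)*(-1/333) = (-2*(-3) + 2)*(-1/333) = (6 + 2)*(-1/333) = 8*(-1/333) = -8/333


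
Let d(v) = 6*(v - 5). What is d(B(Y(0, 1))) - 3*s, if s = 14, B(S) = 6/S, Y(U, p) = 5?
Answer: -324/5 ≈ -64.800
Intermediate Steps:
d(v) = -30 + 6*v (d(v) = 6*(-5 + v) = -30 + 6*v)
d(B(Y(0, 1))) - 3*s = (-30 + 6*(6/5)) - 3*14 = (-30 + 6*(6*(⅕))) - 42 = (-30 + 6*(6/5)) - 42 = (-30 + 36/5) - 42 = -114/5 - 42 = -324/5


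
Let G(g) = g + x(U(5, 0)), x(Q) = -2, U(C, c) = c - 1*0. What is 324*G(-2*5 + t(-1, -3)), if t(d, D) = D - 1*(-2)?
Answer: -4212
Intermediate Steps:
U(C, c) = c (U(C, c) = c + 0 = c)
t(d, D) = 2 + D (t(d, D) = D + 2 = 2 + D)
G(g) = -2 + g (G(g) = g - 2 = -2 + g)
324*G(-2*5 + t(-1, -3)) = 324*(-2 + (-2*5 + (2 - 3))) = 324*(-2 + (-10 - 1)) = 324*(-2 - 11) = 324*(-13) = -4212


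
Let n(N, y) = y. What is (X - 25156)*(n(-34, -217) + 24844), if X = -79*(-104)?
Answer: -417181380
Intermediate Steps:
X = 8216
(X - 25156)*(n(-34, -217) + 24844) = (8216 - 25156)*(-217 + 24844) = -16940*24627 = -417181380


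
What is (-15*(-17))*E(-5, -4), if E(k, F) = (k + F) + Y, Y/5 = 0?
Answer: -2295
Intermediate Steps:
Y = 0 (Y = 5*0 = 0)
E(k, F) = F + k (E(k, F) = (k + F) + 0 = (F + k) + 0 = F + k)
(-15*(-17))*E(-5, -4) = (-15*(-17))*(-4 - 5) = 255*(-9) = -2295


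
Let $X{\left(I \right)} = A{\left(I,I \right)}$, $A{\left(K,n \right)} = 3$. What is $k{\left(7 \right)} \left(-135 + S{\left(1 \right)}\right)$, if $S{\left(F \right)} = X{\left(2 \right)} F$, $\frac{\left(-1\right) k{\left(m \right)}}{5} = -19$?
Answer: $-12540$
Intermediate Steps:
$X{\left(I \right)} = 3$
$k{\left(m \right)} = 95$ ($k{\left(m \right)} = \left(-5\right) \left(-19\right) = 95$)
$S{\left(F \right)} = 3 F$
$k{\left(7 \right)} \left(-135 + S{\left(1 \right)}\right) = 95 \left(-135 + 3 \cdot 1\right) = 95 \left(-135 + 3\right) = 95 \left(-132\right) = -12540$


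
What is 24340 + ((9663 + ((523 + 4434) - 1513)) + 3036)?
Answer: 40483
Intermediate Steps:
24340 + ((9663 + ((523 + 4434) - 1513)) + 3036) = 24340 + ((9663 + (4957 - 1513)) + 3036) = 24340 + ((9663 + 3444) + 3036) = 24340 + (13107 + 3036) = 24340 + 16143 = 40483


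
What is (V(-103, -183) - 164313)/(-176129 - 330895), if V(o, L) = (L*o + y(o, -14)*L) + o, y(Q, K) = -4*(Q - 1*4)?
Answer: 223891/507024 ≈ 0.44158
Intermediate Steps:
y(Q, K) = 16 - 4*Q (y(Q, K) = -4*(Q - 4) = -4*(-4 + Q) = 16 - 4*Q)
V(o, L) = o + L*o + L*(16 - 4*o) (V(o, L) = (L*o + (16 - 4*o)*L) + o = (L*o + L*(16 - 4*o)) + o = o + L*o + L*(16 - 4*o))
(V(-103, -183) - 164313)/(-176129 - 330895) = ((-103 + 16*(-183) - 3*(-183)*(-103)) - 164313)/(-176129 - 330895) = ((-103 - 2928 - 56547) - 164313)/(-507024) = (-59578 - 164313)*(-1/507024) = -223891*(-1/507024) = 223891/507024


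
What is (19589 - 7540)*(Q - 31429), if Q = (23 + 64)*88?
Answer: -286440877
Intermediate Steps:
Q = 7656 (Q = 87*88 = 7656)
(19589 - 7540)*(Q - 31429) = (19589 - 7540)*(7656 - 31429) = 12049*(-23773) = -286440877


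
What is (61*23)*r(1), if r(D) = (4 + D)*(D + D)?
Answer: 14030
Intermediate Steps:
r(D) = 2*D*(4 + D) (r(D) = (4 + D)*(2*D) = 2*D*(4 + D))
(61*23)*r(1) = (61*23)*(2*1*(4 + 1)) = 1403*(2*1*5) = 1403*10 = 14030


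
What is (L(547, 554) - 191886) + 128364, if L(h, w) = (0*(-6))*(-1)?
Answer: -63522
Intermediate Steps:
L(h, w) = 0 (L(h, w) = 0*(-1) = 0)
(L(547, 554) - 191886) + 128364 = (0 - 191886) + 128364 = -191886 + 128364 = -63522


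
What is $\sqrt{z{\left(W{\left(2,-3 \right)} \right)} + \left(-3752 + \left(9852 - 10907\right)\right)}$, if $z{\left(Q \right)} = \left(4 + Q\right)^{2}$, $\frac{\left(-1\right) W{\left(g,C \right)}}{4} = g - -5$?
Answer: $i \sqrt{4231} \approx 65.046 i$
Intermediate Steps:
$W{\left(g,C \right)} = -20 - 4 g$ ($W{\left(g,C \right)} = - 4 \left(g - -5\right) = - 4 \left(g + 5\right) = - 4 \left(5 + g\right) = -20 - 4 g$)
$\sqrt{z{\left(W{\left(2,-3 \right)} \right)} + \left(-3752 + \left(9852 - 10907\right)\right)} = \sqrt{\left(4 - 28\right)^{2} + \left(-3752 + \left(9852 - 10907\right)\right)} = \sqrt{\left(4 - 28\right)^{2} - 4807} = \sqrt{\left(-24\right)^{2} - 4807} = \sqrt{576 - 4807} = \sqrt{-4231} = i \sqrt{4231}$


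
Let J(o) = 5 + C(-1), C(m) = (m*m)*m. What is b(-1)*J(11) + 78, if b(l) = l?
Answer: 74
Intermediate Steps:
C(m) = m³ (C(m) = m²*m = m³)
J(o) = 4 (J(o) = 5 + (-1)³ = 5 - 1 = 4)
b(-1)*J(11) + 78 = -1*4 + 78 = -4 + 78 = 74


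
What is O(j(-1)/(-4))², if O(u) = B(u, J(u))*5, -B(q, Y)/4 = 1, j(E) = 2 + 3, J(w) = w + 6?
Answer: 400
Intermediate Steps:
J(w) = 6 + w
j(E) = 5
B(q, Y) = -4 (B(q, Y) = -4*1 = -4)
O(u) = -20 (O(u) = -4*5 = -20)
O(j(-1)/(-4))² = (-20)² = 400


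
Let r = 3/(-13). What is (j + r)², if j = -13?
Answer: 29584/169 ≈ 175.05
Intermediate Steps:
r = -3/13 (r = 3*(-1/13) = -3/13 ≈ -0.23077)
(j + r)² = (-13 - 3/13)² = (-172/13)² = 29584/169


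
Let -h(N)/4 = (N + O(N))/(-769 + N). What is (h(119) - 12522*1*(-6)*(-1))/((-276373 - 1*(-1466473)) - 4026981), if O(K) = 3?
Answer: 24417656/921986325 ≈ 0.026484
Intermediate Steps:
h(N) = -4*(3 + N)/(-769 + N) (h(N) = -4*(N + 3)/(-769 + N) = -4*(3 + N)/(-769 + N))
(h(119) - 12522*1*(-6)*(-1))/((-276373 - 1*(-1466473)) - 4026981) = (4*(-3 - 1*119)/(-769 + 119) - 12522*1*(-6)*(-1))/((-276373 - 1*(-1466473)) - 4026981) = (4*(-3 - 119)/(-650) - (-75132)*(-1))/((-276373 + 1466473) - 4026981) = (4*(-1/650)*(-122) - 12522*6)/(1190100 - 4026981) = (244/325 - 75132)/(-2836881) = -24417656/325*(-1/2836881) = 24417656/921986325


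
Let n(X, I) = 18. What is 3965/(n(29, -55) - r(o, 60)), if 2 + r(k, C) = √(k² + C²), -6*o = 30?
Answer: -3172/129 - 793*√145/129 ≈ -98.612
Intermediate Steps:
o = -5 (o = -⅙*30 = -5)
r(k, C) = -2 + √(C² + k²) (r(k, C) = -2 + √(k² + C²) = -2 + √(C² + k²))
3965/(n(29, -55) - r(o, 60)) = 3965/(18 - (-2 + √(60² + (-5)²))) = 3965/(18 - (-2 + √(3600 + 25))) = 3965/(18 - (-2 + √3625)) = 3965/(18 - (-2 + 5*√145)) = 3965/(18 + (2 - 5*√145)) = 3965/(20 - 5*√145)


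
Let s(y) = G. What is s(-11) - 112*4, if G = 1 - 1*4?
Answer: -451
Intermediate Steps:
G = -3 (G = 1 - 4 = -3)
s(y) = -3
s(-11) - 112*4 = -3 - 112*4 = -3 - 448 = -451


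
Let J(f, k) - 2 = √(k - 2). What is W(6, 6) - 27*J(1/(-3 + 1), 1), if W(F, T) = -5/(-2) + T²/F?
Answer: -91/2 - 27*I ≈ -45.5 - 27.0*I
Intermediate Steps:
J(f, k) = 2 + √(-2 + k) (J(f, k) = 2 + √(k - 2) = 2 + √(-2 + k))
W(F, T) = 5/2 + T²/F (W(F, T) = -5*(-½) + T²/F = 5/2 + T²/F)
W(6, 6) - 27*J(1/(-3 + 1), 1) = (5/2 + 6²/6) - 27*(2 + √(-2 + 1)) = (5/2 + (⅙)*36) - 27*(2 + √(-1)) = (5/2 + 6) - 27*(2 + I) = 17/2 + (-54 - 27*I) = -91/2 - 27*I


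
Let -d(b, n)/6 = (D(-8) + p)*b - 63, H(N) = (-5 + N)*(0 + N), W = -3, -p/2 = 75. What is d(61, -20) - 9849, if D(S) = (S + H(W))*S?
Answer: 92277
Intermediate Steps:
p = -150 (p = -2*75 = -150)
H(N) = N*(-5 + N) (H(N) = (-5 + N)*N = N*(-5 + N))
D(S) = S*(24 + S) (D(S) = (S - 3*(-5 - 3))*S = (S - 3*(-8))*S = (S + 24)*S = (24 + S)*S = S*(24 + S))
d(b, n) = 378 + 1668*b (d(b, n) = -6*((-8*(24 - 8) - 150)*b - 63) = -6*((-8*16 - 150)*b - 63) = -6*((-128 - 150)*b - 63) = -6*(-278*b - 63) = -6*(-63 - 278*b) = 378 + 1668*b)
d(61, -20) - 9849 = (378 + 1668*61) - 9849 = (378 + 101748) - 9849 = 102126 - 9849 = 92277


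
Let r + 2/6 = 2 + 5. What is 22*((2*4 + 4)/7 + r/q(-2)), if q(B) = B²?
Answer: 1562/21 ≈ 74.381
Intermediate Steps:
r = 20/3 (r = -⅓ + (2 + 5) = -⅓ + 7 = 20/3 ≈ 6.6667)
22*((2*4 + 4)/7 + r/q(-2)) = 22*((2*4 + 4)/7 + 20/(3*((-2)²))) = 22*((8 + 4)*(⅐) + (20/3)/4) = 22*(12*(⅐) + (20/3)*(¼)) = 22*(12/7 + 5/3) = 22*(71/21) = 1562/21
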